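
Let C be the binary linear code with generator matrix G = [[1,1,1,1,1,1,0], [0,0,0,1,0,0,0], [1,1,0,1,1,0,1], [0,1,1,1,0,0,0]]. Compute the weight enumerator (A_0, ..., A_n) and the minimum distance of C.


Weight distribution: A_0 = 1, A_1 = 1, A_2 = 1, A_3 = 4, A_4 = 5, A_5 = 3, A_6 = 1. Minimum distance d = 1.

Enumerate all 2^4 = 16 messages m ∈ F_2^4.
For each, compute codeword c = mG in F_2^7, then tally its weight.
  m = 0000 → c = 0000000, weight = 0.
  m = 1000 → c = 1111110, weight = 6.
  m = 0100 → c = 0001000, weight = 1.
  m = 1100 → c = 1110110, weight = 5.
  m = 0010 → c = 1101101, weight = 5.
  m = 1010 → c = 0010011, weight = 3.
  m = 0110 → c = 1100101, weight = 4.
  m = 1110 → c = 0011011, weight = 4.
  m = 0001 → c = 0111000, weight = 3.
  m = 1001 → c = 1000110, weight = 3.
  m = 0101 → c = 0110000, weight = 2.
  m = 1101 → c = 1001110, weight = 4.
  m = 0011 → c = 1010101, weight = 4.
  m = 1011 → c = 0101011, weight = 4.
  m = 0111 → c = 1011101, weight = 5.
  m = 1111 → c = 0100011, weight = 3.
Tally weights:
  weight 0: 1 codewords.
  weight 1: 1 codewords.
  weight 2: 1 codewords.
  weight 3: 4 codewords.
  weight 4: 5 codewords.
  weight 5: 3 codewords.
  weight 6: 1 codewords.
Minimum distance d = smallest w > 0 with A_w > 0 = 1.
Sanity: Σ A_w = 16 = 2^4 = 16 ✓.


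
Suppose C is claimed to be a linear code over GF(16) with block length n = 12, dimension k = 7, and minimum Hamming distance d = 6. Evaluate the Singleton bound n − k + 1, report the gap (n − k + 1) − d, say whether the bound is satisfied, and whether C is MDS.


Singleton RHS = n − k + 1 = 6, slack = 0, bound satisfied, MDS.

Singleton bound: d ≤ n − k + 1.
Here n = 12, k = 7, so n − k + 1 = 6.
Given d = 6, check d ≤ 6: YES.
Slack = (n − k + 1) − d = 0.
The code is MDS (slack = 0).
Description: the claimed parameters are [12, 7, 6]_16; such a code would be MDS (meets Singleton bound).


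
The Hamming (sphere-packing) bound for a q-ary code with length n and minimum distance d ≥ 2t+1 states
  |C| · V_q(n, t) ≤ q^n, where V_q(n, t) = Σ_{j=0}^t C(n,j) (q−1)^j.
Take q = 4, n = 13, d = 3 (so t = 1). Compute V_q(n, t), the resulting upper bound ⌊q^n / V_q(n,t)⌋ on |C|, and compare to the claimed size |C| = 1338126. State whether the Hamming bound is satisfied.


V_q(n, t) = 40, q^n = 67108864, Hamming bound = 1677721, |C| = 1338126 ≤ bound (satisfied).

Step 1: Compute V_q(n, t) = Σ_{j=0}^1 C(n, j) (q−1)^j.
  j = 0: C(13,0)·(3)^0 = 1·1 = 1.
  j = 1: C(13,1)·(3)^1 = 13·3 = 39.
  V_q(n, t) = 1 + 39 = 40.
Step 2: q^n = 4^13 = 67108864.
Step 3: Hamming bound ⌊q^n / V_q(n,t)⌋ = ⌊67108864/40⌋ = 1677721.
Step 4: Compare |C| = 1338126 to 1677721: satisfied.
The claimed |C| lies below the Hamming bound.


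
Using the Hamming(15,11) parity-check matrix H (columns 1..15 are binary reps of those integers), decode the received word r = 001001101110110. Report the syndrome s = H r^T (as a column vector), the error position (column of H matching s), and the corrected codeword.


s = (1, 0, 0, 1)^T, error position = 9, corrected codeword c = 001001100110110

Compute s = H r^T mod 2 one row at a time:
  s_1 = 0 + 1 + 1 + 1 + 0 + 1 + 1 + 0 = 5 ≡ 1 (mod 2).
  s_2 = 0 + 0 + 1 + 1 + 0 + 1 + 1 + 0 = 4 ≡ 0 (mod 2).
  s_3 = 0 + 1 + 1 + 1 + 1 + 1 + 1 + 0 = 6 ≡ 0 (mod 2).
  s_4 = 0 + 1 + 0 + 1 + 1 + 1 + 1 + 0 = 5 ≡ 1 (mod 2).
s = (1, 0, 0, 1)^T — this equals column 9 of H (binary 1001), so error is at position 9.
Correct: flip bit 9 of r = 001001101110110 to get c = 001001100110110.


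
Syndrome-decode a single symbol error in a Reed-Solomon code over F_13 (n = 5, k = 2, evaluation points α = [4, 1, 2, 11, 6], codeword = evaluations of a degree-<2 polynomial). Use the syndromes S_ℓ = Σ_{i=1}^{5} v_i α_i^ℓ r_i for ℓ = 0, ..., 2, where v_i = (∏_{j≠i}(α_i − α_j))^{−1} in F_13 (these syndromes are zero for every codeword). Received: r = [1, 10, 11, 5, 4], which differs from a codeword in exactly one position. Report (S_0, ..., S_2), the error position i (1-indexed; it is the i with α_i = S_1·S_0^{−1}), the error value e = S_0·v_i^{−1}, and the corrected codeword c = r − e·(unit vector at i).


S = (1, 1, 1), error at position 2, error magnitude e = 7, c = [1, 3, 11, 5, 4].

Step 1: column multipliers v_i = (∏_{j≠i}(α_i − α_j))^{−1} mod 13.
  i = 1 (α = 4): (4−1)(4−2)(4−11)(4−6) = 3·2·(−7)·(−2) = 84 ≡ 6, so v_1 = 6^{−1} = 11 (mod 13).
  i = 2 (α = 1): (1−4)(1−2)(1−11)(1−6) = (−3)·(−1)·(−10)·(−5) = 150 ≡ 7, so v_2 = 7^{−1} = 2 (mod 13).
  i = 3 (α = 2): (2−4)(2−1)(2−11)(2−6) = (−2)·1·(−9)·(−4) = −72 ≡ 6, so v_3 = 6^{−1} = 11 (mod 13).
  i = 4 (α = 11): (11−4)(11−1)(11−2)(11−6) = 7·10·9·5 = 3150 ≡ 4, so v_4 = 4^{−1} = 10 (mod 13).
  i = 5 (α = 6): (6−4)(6−1)(6−2)(6−11) = 2·5·4·(−5) = −200 ≡ 8, so v_5 = 8^{−1} = 5 (mod 13).
  v = [11, 2, 11, 10, 5].
Step 2: syndromes of r = [1, 10, 11, 5, 4] (all sums mod 13).
  S_0 = Σ v_i r_i = 11·1 + 2·10 + 11·11 + 10·5 + 5·4 = 222 ≡ 1.
  S_1 = Σ v_i α_i r_i = 11·4·1 + 2·1·10 + 11·2·11 + 10·11·5 + 5·6·4 = 976 ≡ 1.
  α_i^2 mod 13 = [3, 1, 4, 4, 10].
  S_2 = Σ v_i α_i^2 r_i = 11·3·1 + 2·1·10 + 11·4·11 + 10·4·5 + 5·10·4 = 937 ≡ 1.
  S = (1, 1, 1) ≠ 0, so r is not a codeword (an error is present).
Step 3: locate the error. For a single error e at position i, S_ℓ = v_i·e·α_i^ℓ, so α_err = S_1/S_0.
  S_0^{−1} = 1^{−1} = 1 (mod 13), so α_err = 1·1 = 1 ≡ 1 = α_2. Error position i = 2.
  Consistency check: S_2/S_1 = 1·1 = 1 ≡ 1 = α_err ✓ (single-error assumption holds).
Step 4: error magnitude e = S_0/v_2 = S_0·∏_{j≠2}(α_2 − α_j) = 1·7 = 7 ≡ 7 (mod 13).
Step 5: correct position 2: c_2 = r_2 − e = 10 − 7 ≡ 3 (mod 13). Hence c = [1, 3, 11, 5, 4].
  Check: interpolating c through the α_i gives m(x) = 8 + 8·x (degree < 2) with m(α_i) = c_i for every i, so c is indeed a codeword.


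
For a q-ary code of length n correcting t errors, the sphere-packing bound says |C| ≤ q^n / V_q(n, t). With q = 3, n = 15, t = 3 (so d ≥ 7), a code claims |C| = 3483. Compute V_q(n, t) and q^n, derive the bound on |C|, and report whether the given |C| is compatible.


V_q(n, t) = 4091, q^n = 14348907, Hamming bound = 3507, |C| = 3483 ≤ bound (satisfied).

Step 1: Compute V_q(n, t) = Σ_{j=0}^3 C(n, j) (q−1)^j.
  j = 0: C(15,0)·(2)^0 = 1·1 = 1.
  j = 1: C(15,1)·(2)^1 = 15·2 = 30.
  j = 2: C(15,2)·(2)^2 = 105·4 = 420.
  j = 3: C(15,3)·(2)^3 = 455·8 = 3640.
  V_q(n, t) = 1 + 30 + 420 + 3640 = 4091.
Step 2: q^n = 3^15 = 14348907.
Step 3: Hamming bound ⌊q^n / V_q(n,t)⌋ = ⌊14348907/4091⌋ = 3507.
Step 4: Compare |C| = 3483 to 3507: satisfied.
The claimed |C| lies below the Hamming bound.


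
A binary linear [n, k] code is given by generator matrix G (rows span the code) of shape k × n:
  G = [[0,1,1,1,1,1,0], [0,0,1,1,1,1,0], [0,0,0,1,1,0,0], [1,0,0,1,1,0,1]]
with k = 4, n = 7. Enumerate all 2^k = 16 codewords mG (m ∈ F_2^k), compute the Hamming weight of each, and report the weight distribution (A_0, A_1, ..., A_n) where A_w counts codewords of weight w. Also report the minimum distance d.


Weight distribution: A_0 = 1, A_1 = 1, A_2 = 3, A_3 = 3, A_4 = 3, A_5 = 3, A_6 = 1, A_7 = 1. Minimum distance d = 1.

Enumerate all 2^4 = 16 messages m ∈ F_2^4.
For each, compute codeword c = mG in F_2^7, then tally its weight.
  m = 0000 → c = 0000000, weight = 0.
  m = 1000 → c = 0111110, weight = 5.
  m = 0100 → c = 0011110, weight = 4.
  m = 1100 → c = 0100000, weight = 1.
  m = 0010 → c = 0001100, weight = 2.
  m = 1010 → c = 0110010, weight = 3.
  m = 0110 → c = 0010010, weight = 2.
  m = 1110 → c = 0101100, weight = 3.
  m = 0001 → c = 1001101, weight = 4.
  m = 1001 → c = 1110011, weight = 5.
  m = 0101 → c = 1010011, weight = 4.
  m = 1101 → c = 1101101, weight = 5.
  m = 0011 → c = 1000001, weight = 2.
  m = 1011 → c = 1111111, weight = 7.
  m = 0111 → c = 1011111, weight = 6.
  m = 1111 → c = 1100001, weight = 3.
Tally weights:
  weight 0: 1 codewords.
  weight 1: 1 codewords.
  weight 2: 3 codewords.
  weight 3: 3 codewords.
  weight 4: 3 codewords.
  weight 5: 3 codewords.
  weight 6: 1 codewords.
  weight 7: 1 codewords.
Minimum distance d = smallest w > 0 with A_w > 0 = 1.
Sanity: Σ A_w = 16 = 2^4 = 16 ✓.


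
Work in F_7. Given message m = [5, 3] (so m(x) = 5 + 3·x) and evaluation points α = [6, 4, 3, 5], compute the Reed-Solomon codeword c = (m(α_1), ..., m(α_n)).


c = [2, 3, 0, 6]

Message polynomial: m(x) = 5 + 3·x (mod 7).
For each evaluation point α_i, compute m(α_i) mod 7:
  α_1 = 6: Horner steps 3 → 2, so m(6) = 2.
  α_2 = 4: Horner steps 3 → 3, so m(4) = 3.
  α_3 = 3: Horner steps 3 → 0, so m(3) = 0.
  α_4 = 5: Horner steps 3 → 6, so m(5) = 6.
Codeword c = [2, 3, 0, 6] ∈ F_7^4.


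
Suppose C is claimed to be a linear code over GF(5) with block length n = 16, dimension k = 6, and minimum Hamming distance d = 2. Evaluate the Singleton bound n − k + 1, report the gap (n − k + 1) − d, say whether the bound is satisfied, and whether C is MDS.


Singleton RHS = n − k + 1 = 11, slack = 9, bound satisfied, not MDS.

Singleton bound: d ≤ n − k + 1.
Here n = 16, k = 6, so n − k + 1 = 11.
Given d = 2, check d ≤ 11: YES.
Slack = (n − k + 1) − d = 9.
The code is NOT MDS (slack = 9 > 0).
Description: the claimed parameters are [16, 6, 2]_5; such a code would be non-MDS.


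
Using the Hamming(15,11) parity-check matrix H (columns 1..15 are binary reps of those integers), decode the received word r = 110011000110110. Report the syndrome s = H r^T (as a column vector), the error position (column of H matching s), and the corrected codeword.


s = (0, 0, 1, 0)^T, error position = 2, corrected codeword c = 100011000110110

Compute s = H r^T mod 2 one row at a time:
  s_1 = 0 + 0 + 1 + 1 + 0 + 1 + 1 + 0 = 4 ≡ 0 (mod 2).
  s_2 = 0 + 1 + 1 + 0 + 0 + 1 + 1 + 0 = 4 ≡ 0 (mod 2).
  s_3 = 1 + 0 + 1 + 0 + 1 + 1 + 1 + 0 = 5 ≡ 1 (mod 2).
  s_4 = 1 + 0 + 1 + 0 + 0 + 1 + 1 + 0 = 4 ≡ 0 (mod 2).
s = (0, 0, 1, 0)^T — this equals column 2 of H (binary 0010), so error is at position 2.
Correct: flip bit 2 of r = 110011000110110 to get c = 100011000110110.


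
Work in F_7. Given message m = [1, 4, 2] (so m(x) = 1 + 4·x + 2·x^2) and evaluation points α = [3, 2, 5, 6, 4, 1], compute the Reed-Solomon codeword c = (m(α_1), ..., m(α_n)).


c = [3, 3, 1, 6, 0, 0]

Message polynomial: m(x) = 1 + 4·x + 2·x^2 (mod 7).
For each evaluation point α_i, compute m(α_i) mod 7:
  α_1 = 3: Horner steps 2 → 3 → 3, so m(3) = 3.
  α_2 = 2: Horner steps 2 → 1 → 3, so m(2) = 3.
  α_3 = 5: Horner steps 2 → 0 → 1, so m(5) = 1.
  α_4 = 6: Horner steps 2 → 2 → 6, so m(6) = 6.
  α_5 = 4: Horner steps 2 → 5 → 0, so m(4) = 0.
  α_6 = 1: Horner steps 2 → 6 → 0, so m(1) = 0.
Codeword c = [3, 3, 1, 6, 0, 0] ∈ F_7^6.


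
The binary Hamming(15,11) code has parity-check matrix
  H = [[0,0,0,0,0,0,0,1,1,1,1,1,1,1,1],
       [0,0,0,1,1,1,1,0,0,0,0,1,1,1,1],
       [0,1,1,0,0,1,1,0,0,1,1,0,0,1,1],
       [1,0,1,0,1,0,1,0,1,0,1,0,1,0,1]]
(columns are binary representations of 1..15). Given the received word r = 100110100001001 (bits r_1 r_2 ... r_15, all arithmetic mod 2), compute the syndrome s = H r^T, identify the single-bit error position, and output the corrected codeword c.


s = (0, 1, 0, 0)^T, error position = 4, corrected codeword c = 100010100001001

Compute s = H r^T mod 2 one row at a time:
  s_1 = 0 + 0 + 0 + 0 + 1 + 0 + 0 + 1 = 2 ≡ 0 (mod 2).
  s_2 = 1 + 1 + 0 + 1 + 1 + 0 + 0 + 1 = 5 ≡ 1 (mod 2).
  s_3 = 0 + 0 + 0 + 1 + 0 + 0 + 0 + 1 = 2 ≡ 0 (mod 2).
  s_4 = 1 + 0 + 1 + 1 + 0 + 0 + 0 + 1 = 4 ≡ 0 (mod 2).
s = (0, 1, 0, 0)^T — this equals column 4 of H (binary 0100), so error is at position 4.
Correct: flip bit 4 of r = 100110100001001 to get c = 100010100001001.


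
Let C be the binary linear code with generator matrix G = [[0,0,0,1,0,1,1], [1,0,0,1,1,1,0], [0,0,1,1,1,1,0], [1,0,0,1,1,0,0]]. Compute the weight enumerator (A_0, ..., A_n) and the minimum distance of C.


Weight distribution: A_0 = 1, A_1 = 1, A_2 = 2, A_3 = 6, A_4 = 5, A_5 = 1. Minimum distance d = 1.

Enumerate all 2^4 = 16 messages m ∈ F_2^4.
For each, compute codeword c = mG in F_2^7, then tally its weight.
  m = 0000 → c = 0000000, weight = 0.
  m = 1000 → c = 0001011, weight = 3.
  m = 0100 → c = 1001110, weight = 4.
  m = 1100 → c = 1000101, weight = 3.
  m = 0010 → c = 0011110, weight = 4.
  m = 1010 → c = 0010101, weight = 3.
  m = 0110 → c = 1010000, weight = 2.
  m = 1110 → c = 1011011, weight = 5.
  m = 0001 → c = 1001100, weight = 3.
  m = 1001 → c = 1000111, weight = 4.
  m = 0101 → c = 0000010, weight = 1.
  m = 1101 → c = 0001001, weight = 2.
  m = 0011 → c = 1010010, weight = 3.
  m = 1011 → c = 1011001, weight = 4.
  m = 0111 → c = 0011100, weight = 3.
  m = 1111 → c = 0010111, weight = 4.
Tally weights:
  weight 0: 1 codewords.
  weight 1: 1 codewords.
  weight 2: 2 codewords.
  weight 3: 6 codewords.
  weight 4: 5 codewords.
  weight 5: 1 codewords.
Minimum distance d = smallest w > 0 with A_w > 0 = 1.
Sanity: Σ A_w = 16 = 2^4 = 16 ✓.


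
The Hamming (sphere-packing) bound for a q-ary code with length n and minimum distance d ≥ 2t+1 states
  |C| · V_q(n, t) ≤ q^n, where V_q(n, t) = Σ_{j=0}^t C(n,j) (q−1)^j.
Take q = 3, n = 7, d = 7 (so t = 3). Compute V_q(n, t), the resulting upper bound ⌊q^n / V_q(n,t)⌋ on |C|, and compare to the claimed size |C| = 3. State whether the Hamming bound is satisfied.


V_q(n, t) = 379, q^n = 2187, Hamming bound = 5, |C| = 3 ≤ bound (satisfied).

Step 1: Compute V_q(n, t) = Σ_{j=0}^3 C(n, j) (q−1)^j.
  j = 0: C(7,0)·(2)^0 = 1·1 = 1.
  j = 1: C(7,1)·(2)^1 = 7·2 = 14.
  j = 2: C(7,2)·(2)^2 = 21·4 = 84.
  j = 3: C(7,3)·(2)^3 = 35·8 = 280.
  V_q(n, t) = 1 + 14 + 84 + 280 = 379.
Step 2: q^n = 3^7 = 2187.
Step 3: Hamming bound ⌊q^n / V_q(n,t)⌋ = ⌊2187/379⌋ = 5.
Step 4: Compare |C| = 3 to 5: satisfied.
The claimed |C| lies below the Hamming bound.


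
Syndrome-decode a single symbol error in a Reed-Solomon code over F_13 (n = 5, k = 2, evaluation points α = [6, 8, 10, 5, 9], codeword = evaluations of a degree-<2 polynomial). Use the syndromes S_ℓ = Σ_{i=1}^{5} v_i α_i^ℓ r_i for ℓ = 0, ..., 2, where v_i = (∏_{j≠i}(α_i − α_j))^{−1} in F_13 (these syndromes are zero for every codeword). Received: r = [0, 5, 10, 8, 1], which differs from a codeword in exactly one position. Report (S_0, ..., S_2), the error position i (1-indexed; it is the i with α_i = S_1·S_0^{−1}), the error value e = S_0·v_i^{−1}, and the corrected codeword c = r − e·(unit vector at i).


S = (7, 9, 6), error at position 4, error magnitude e = 4, c = [0, 5, 10, 4, 1].

Step 1: column multipliers v_i = (∏_{j≠i}(α_i − α_j))^{−1} mod 13.
  i = 1 (α = 6): (6−8)(6−10)(6−5)(6−9) = (−2)·(−4)·1·(−3) = −24 ≡ 2, so v_1 = 2^{−1} = 7 (mod 13).
  i = 2 (α = 8): (8−6)(8−10)(8−5)(8−9) = 2·(−2)·3·(−1) = 12 ≡ 12, so v_2 = 12^{−1} = 12 (mod 13).
  i = 3 (α = 10): (10−6)(10−8)(10−5)(10−9) = 4·2·5·1 = 40 ≡ 1, so v_3 = 1^{−1} = 1 (mod 13).
  i = 4 (α = 5): (5−6)(5−8)(5−10)(5−9) = (−1)·(−3)·(−5)·(−4) = 60 ≡ 8, so v_4 = 8^{−1} = 5 (mod 13).
  i = 5 (α = 9): (9−6)(9−8)(9−10)(9−5) = 3·1·(−1)·4 = −12 ≡ 1, so v_5 = 1^{−1} = 1 (mod 13).
  v = [7, 12, 1, 5, 1].
Step 2: syndromes of r = [0, 5, 10, 8, 1] (all sums mod 13).
  S_0 = Σ v_i r_i = 7·0 + 12·5 + 1·10 + 5·8 + 1·1 = 111 ≡ 7.
  S_1 = Σ v_i α_i r_i = 7·6·0 + 12·8·5 + 1·10·10 + 5·5·8 + 1·9·1 = 789 ≡ 9.
  α_i^2 mod 13 = [10, 12, 9, 12, 3].
  S_2 = Σ v_i α_i^2 r_i = 7·10·0 + 12·12·5 + 1·9·10 + 5·12·8 + 1·3·1 = 1293 ≡ 6.
  S = (7, 9, 6) ≠ 0, so r is not a codeword (an error is present).
Step 3: locate the error. For a single error e at position i, S_ℓ = v_i·e·α_i^ℓ, so α_err = S_1/S_0.
  S_0^{−1} = 7^{−1} = 2 (mod 13), so α_err = 9·2 = 18 ≡ 5 = α_4. Error position i = 4.
  Consistency check: S_2/S_1 = 6·3 = 18 ≡ 5 = α_err ✓ (single-error assumption holds).
Step 4: error magnitude e = S_0/v_4 = S_0·∏_{j≠4}(α_4 − α_j) = 7·8 = 56 ≡ 4 (mod 13).
Step 5: correct position 4: c_4 = r_4 − e = 8 − 4 ≡ 4 (mod 13). Hence c = [0, 5, 10, 4, 1].
  Check: interpolating c through the α_i gives m(x) = 11 + 9·x (degree < 2) with m(α_i) = c_i for every i, so c is indeed a codeword.


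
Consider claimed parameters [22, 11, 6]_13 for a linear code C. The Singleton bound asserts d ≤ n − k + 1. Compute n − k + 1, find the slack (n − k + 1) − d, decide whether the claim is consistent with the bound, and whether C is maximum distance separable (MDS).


Singleton RHS = n − k + 1 = 12, slack = 6, bound satisfied, not MDS.

Singleton bound: d ≤ n − k + 1.
Here n = 22, k = 11, so n − k + 1 = 12.
Given d = 6, check d ≤ 12: YES.
Slack = (n − k + 1) − d = 6.
The code is NOT MDS (slack = 6 > 0).
Description: the claimed parameters are [22, 11, 6]_13; such a code would be non-MDS.


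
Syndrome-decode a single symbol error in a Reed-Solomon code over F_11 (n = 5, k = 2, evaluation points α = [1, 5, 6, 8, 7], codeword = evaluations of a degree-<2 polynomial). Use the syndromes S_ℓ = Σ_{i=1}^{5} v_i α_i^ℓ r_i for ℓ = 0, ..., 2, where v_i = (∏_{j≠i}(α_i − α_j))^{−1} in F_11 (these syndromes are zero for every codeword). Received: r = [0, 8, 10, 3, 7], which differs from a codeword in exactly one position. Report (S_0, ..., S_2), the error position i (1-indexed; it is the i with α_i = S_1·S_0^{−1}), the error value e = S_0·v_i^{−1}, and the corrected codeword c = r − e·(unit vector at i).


S = (5, 2, 3), error at position 5, error magnitude e = 6, c = [0, 8, 10, 3, 1].

Step 1: column multipliers v_i = (∏_{j≠i}(α_i − α_j))^{−1} mod 11.
  i = 1 (α = 1): (1−5)(1−6)(1−8)(1−7) = (−4)·(−5)·(−7)·(−6) = 840 ≡ 4, so v_1 = 4^{−1} = 3 (mod 11).
  i = 2 (α = 5): (5−1)(5−6)(5−8)(5−7) = 4·(−1)·(−3)·(−2) = −24 ≡ 9, so v_2 = 9^{−1} = 5 (mod 11).
  i = 3 (α = 6): (6−1)(6−5)(6−8)(6−7) = 5·1·(−2)·(−1) = 10 ≡ 10, so v_3 = 10^{−1} = 10 (mod 11).
  i = 4 (α = 8): (8−1)(8−5)(8−6)(8−7) = 7·3·2·1 = 42 ≡ 9, so v_4 = 9^{−1} = 5 (mod 11).
  i = 5 (α = 7): (7−1)(7−5)(7−6)(7−8) = 6·2·1·(−1) = −12 ≡ 10, so v_5 = 10^{−1} = 10 (mod 11).
  v = [3, 5, 10, 5, 10].
Step 2: syndromes of r = [0, 8, 10, 3, 7] (all sums mod 11).
  S_0 = Σ v_i r_i = 3·0 + 5·8 + 10·10 + 5·3 + 10·7 = 225 ≡ 5.
  S_1 = Σ v_i α_i r_i = 3·1·0 + 5·5·8 + 10·6·10 + 5·8·3 + 10·7·7 = 1410 ≡ 2.
  α_i^2 mod 11 = [1, 3, 3, 9, 5].
  S_2 = Σ v_i α_i^2 r_i = 3·1·0 + 5·3·8 + 10·3·10 + 5·9·3 + 10·5·7 = 905 ≡ 3.
  S = (5, 2, 3) ≠ 0, so r is not a codeword (an error is present).
Step 3: locate the error. For a single error e at position i, S_ℓ = v_i·e·α_i^ℓ, so α_err = S_1/S_0.
  S_0^{−1} = 5^{−1} = 9 (mod 11), so α_err = 2·9 = 18 ≡ 7 = α_5. Error position i = 5.
  Consistency check: S_2/S_1 = 3·6 = 18 ≡ 7 = α_err ✓ (single-error assumption holds).
Step 4: error magnitude e = S_0/v_5 = S_0·∏_{j≠5}(α_5 − α_j) = 5·10 = 50 ≡ 6 (mod 11).
Step 5: correct position 5: c_5 = r_5 − e = 7 − 6 ≡ 1 (mod 11). Hence c = [0, 8, 10, 3, 1].
  Check: interpolating c through the α_i gives m(x) = 9 + 2·x (degree < 2) with m(α_i) = c_i for every i, so c is indeed a codeword.


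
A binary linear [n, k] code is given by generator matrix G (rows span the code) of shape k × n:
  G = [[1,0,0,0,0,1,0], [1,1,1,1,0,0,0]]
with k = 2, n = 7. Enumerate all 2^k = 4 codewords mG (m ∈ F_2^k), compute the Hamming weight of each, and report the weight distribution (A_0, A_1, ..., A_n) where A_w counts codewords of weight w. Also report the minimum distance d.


Weight distribution: A_0 = 1, A_2 = 1, A_4 = 2. Minimum distance d = 2.

Enumerate all 2^2 = 4 messages m ∈ F_2^2.
For each, compute codeword c = mG in F_2^7, then tally its weight.
  m = 00 → c = 0000000, weight = 0.
  m = 10 → c = 1000010, weight = 2.
  m = 01 → c = 1111000, weight = 4.
  m = 11 → c = 0111010, weight = 4.
Tally weights:
  weight 0: 1 codewords.
  weight 2: 1 codewords.
  weight 4: 2 codewords.
Minimum distance d = smallest w > 0 with A_w > 0 = 2.
Sanity: Σ A_w = 4 = 2^2 = 4 ✓.


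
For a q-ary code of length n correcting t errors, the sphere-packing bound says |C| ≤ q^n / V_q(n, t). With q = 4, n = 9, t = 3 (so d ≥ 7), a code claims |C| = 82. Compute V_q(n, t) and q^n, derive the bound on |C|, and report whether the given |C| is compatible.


V_q(n, t) = 2620, q^n = 262144, Hamming bound = 100, |C| = 82 ≤ bound (satisfied).

Step 1: Compute V_q(n, t) = Σ_{j=0}^3 C(n, j) (q−1)^j.
  j = 0: C(9,0)·(3)^0 = 1·1 = 1.
  j = 1: C(9,1)·(3)^1 = 9·3 = 27.
  j = 2: C(9,2)·(3)^2 = 36·9 = 324.
  j = 3: C(9,3)·(3)^3 = 84·27 = 2268.
  V_q(n, t) = 1 + 27 + 324 + 2268 = 2620.
Step 2: q^n = 4^9 = 262144.
Step 3: Hamming bound ⌊q^n / V_q(n,t)⌋ = ⌊262144/2620⌋ = 100.
Step 4: Compare |C| = 82 to 100: satisfied.
The claimed |C| lies below the Hamming bound.


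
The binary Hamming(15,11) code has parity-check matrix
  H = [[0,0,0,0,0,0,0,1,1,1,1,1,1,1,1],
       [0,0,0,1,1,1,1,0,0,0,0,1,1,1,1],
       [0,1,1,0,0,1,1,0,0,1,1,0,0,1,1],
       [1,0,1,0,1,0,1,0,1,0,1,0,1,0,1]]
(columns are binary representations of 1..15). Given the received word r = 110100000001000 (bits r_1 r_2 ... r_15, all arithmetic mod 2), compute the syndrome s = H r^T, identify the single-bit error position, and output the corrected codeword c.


s = (1, 0, 1, 1)^T, error position = 11, corrected codeword c = 110100000011000

Compute s = H r^T mod 2 one row at a time:
  s_1 = 0 + 0 + 0 + 0 + 1 + 0 + 0 + 0 = 1 ≡ 1 (mod 2).
  s_2 = 1 + 0 + 0 + 0 + 1 + 0 + 0 + 0 = 2 ≡ 0 (mod 2).
  s_3 = 1 + 0 + 0 + 0 + 0 + 0 + 0 + 0 = 1 ≡ 1 (mod 2).
  s_4 = 1 + 0 + 0 + 0 + 0 + 0 + 0 + 0 = 1 ≡ 1 (mod 2).
s = (1, 0, 1, 1)^T — this equals column 11 of H (binary 1011), so error is at position 11.
Correct: flip bit 11 of r = 110100000001000 to get c = 110100000011000.


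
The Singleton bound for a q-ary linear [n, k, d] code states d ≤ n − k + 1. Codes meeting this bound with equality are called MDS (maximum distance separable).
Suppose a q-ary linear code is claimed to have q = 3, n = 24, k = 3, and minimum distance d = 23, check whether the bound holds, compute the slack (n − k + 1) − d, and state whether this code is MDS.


Singleton RHS = n − k + 1 = 22, slack = -1, bound violated (no such code; not MDS).

Singleton bound: d ≤ n − k + 1.
Here n = 24, k = 3, so n − k + 1 = 22.
Given d = 23, check d ≤ 22: NO.
Slack = (n − k + 1) − d = -1.
The slack is negative: d = 23 exceeds n − k + 1 = 22 by 1, so the Singleton bound is violated and no linear [24, 3, 23]_3 code can exist. In particular it is not MDS (MDS requires d = n − k + 1 exactly).
Description: the claimed parameters are [24, 3, 23]_3; such a code would be impossible (violates the Singleton bound).


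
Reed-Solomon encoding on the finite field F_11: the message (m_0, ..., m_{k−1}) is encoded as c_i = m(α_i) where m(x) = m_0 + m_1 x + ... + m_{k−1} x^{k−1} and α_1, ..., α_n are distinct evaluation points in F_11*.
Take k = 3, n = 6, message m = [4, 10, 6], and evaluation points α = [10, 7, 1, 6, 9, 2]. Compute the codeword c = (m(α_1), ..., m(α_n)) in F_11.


c = [0, 5, 9, 5, 8, 4]

Message polynomial: m(x) = 4 + 10·x + 6·x^2 (mod 11).
For each evaluation point α_i, compute m(α_i) mod 11:
  α_1 = 10: Horner steps 6 → 4 → 0, so m(10) = 0.
  α_2 = 7: Horner steps 6 → 8 → 5, so m(7) = 5.
  α_3 = 1: Horner steps 6 → 5 → 9, so m(1) = 9.
  α_4 = 6: Horner steps 6 → 2 → 5, so m(6) = 5.
  α_5 = 9: Horner steps 6 → 9 → 8, so m(9) = 8.
  α_6 = 2: Horner steps 6 → 0 → 4, so m(2) = 4.
Codeword c = [0, 5, 9, 5, 8, 4] ∈ F_11^6.


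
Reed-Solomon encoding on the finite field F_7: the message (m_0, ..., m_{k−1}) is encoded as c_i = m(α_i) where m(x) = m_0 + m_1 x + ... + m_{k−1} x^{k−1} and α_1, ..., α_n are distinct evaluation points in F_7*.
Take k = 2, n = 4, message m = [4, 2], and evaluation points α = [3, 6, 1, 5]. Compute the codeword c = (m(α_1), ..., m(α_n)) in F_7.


c = [3, 2, 6, 0]

Message polynomial: m(x) = 4 + 2·x (mod 7).
For each evaluation point α_i, compute m(α_i) mod 7:
  α_1 = 3: Horner steps 2 → 3, so m(3) = 3.
  α_2 = 6: Horner steps 2 → 2, so m(6) = 2.
  α_3 = 1: Horner steps 2 → 6, so m(1) = 6.
  α_4 = 5: Horner steps 2 → 0, so m(5) = 0.
Codeword c = [3, 2, 6, 0] ∈ F_7^4.


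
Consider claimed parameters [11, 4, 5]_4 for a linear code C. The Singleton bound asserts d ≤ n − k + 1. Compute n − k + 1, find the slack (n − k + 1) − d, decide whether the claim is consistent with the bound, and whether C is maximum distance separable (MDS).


Singleton RHS = n − k + 1 = 8, slack = 3, bound satisfied, not MDS.

Singleton bound: d ≤ n − k + 1.
Here n = 11, k = 4, so n − k + 1 = 8.
Given d = 5, check d ≤ 8: YES.
Slack = (n − k + 1) − d = 3.
The code is NOT MDS (slack = 3 > 0).
Description: the claimed parameters are [11, 4, 5]_4; such a code would be non-MDS.


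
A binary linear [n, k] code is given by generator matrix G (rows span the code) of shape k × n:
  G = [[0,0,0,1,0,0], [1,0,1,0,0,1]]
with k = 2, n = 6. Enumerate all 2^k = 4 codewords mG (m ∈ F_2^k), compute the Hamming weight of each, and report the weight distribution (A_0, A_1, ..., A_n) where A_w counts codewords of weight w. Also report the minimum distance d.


Weight distribution: A_0 = 1, A_1 = 1, A_3 = 1, A_4 = 1. Minimum distance d = 1.

Enumerate all 2^2 = 4 messages m ∈ F_2^2.
For each, compute codeword c = mG in F_2^6, then tally its weight.
  m = 00 → c = 000000, weight = 0.
  m = 10 → c = 000100, weight = 1.
  m = 01 → c = 101001, weight = 3.
  m = 11 → c = 101101, weight = 4.
Tally weights:
  weight 0: 1 codewords.
  weight 1: 1 codewords.
  weight 3: 1 codewords.
  weight 4: 1 codewords.
Minimum distance d = smallest w > 0 with A_w > 0 = 1.
Sanity: Σ A_w = 4 = 2^2 = 4 ✓.


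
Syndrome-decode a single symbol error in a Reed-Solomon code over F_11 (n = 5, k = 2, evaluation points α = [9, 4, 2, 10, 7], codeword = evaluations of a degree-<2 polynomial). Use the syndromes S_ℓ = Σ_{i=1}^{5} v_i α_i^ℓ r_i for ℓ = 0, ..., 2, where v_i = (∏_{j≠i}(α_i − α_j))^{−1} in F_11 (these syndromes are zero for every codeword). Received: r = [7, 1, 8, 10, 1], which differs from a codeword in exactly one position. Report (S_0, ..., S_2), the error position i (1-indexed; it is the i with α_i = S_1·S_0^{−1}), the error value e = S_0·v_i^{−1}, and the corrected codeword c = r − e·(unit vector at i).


S = (6, 2, 8), error at position 2, error magnitude e = 9, c = [7, 3, 8, 10, 1].

Step 1: column multipliers v_i = (∏_{j≠i}(α_i − α_j))^{−1} mod 11.
  i = 1 (α = 9): (9−4)(9−2)(9−10)(9−7) = 5·7·(−1)·2 = −70 ≡ 7, so v_1 = 7^{−1} = 8 (mod 11).
  i = 2 (α = 4): (4−9)(4−2)(4−10)(4−7) = (−5)·2·(−6)·(−3) = −180 ≡ 7, so v_2 = 7^{−1} = 8 (mod 11).
  i = 3 (α = 2): (2−9)(2−4)(2−10)(2−7) = (−7)·(−2)·(−8)·(−5) = 560 ≡ 10, so v_3 = 10^{−1} = 10 (mod 11).
  i = 4 (α = 10): (10−9)(10−4)(10−2)(10−7) = 1·6·8·3 = 144 ≡ 1, so v_4 = 1^{−1} = 1 (mod 11).
  i = 5 (α = 7): (7−9)(7−4)(7−2)(7−10) = (−2)·3·5·(−3) = 90 ≡ 2, so v_5 = 2^{−1} = 6 (mod 11).
  v = [8, 8, 10, 1, 6].
Step 2: syndromes of r = [7, 1, 8, 10, 1] (all sums mod 11).
  S_0 = Σ v_i r_i = 8·7 + 8·1 + 10·8 + 1·10 + 6·1 = 160 ≡ 6.
  S_1 = Σ v_i α_i r_i = 8·9·7 + 8·4·1 + 10·2·8 + 1·10·10 + 6·7·1 = 838 ≡ 2.
  α_i^2 mod 11 = [4, 5, 4, 1, 5].
  S_2 = Σ v_i α_i^2 r_i = 8·4·7 + 8·5·1 + 10·4·8 + 1·1·10 + 6·5·1 = 624 ≡ 8.
  S = (6, 2, 8) ≠ 0, so r is not a codeword (an error is present).
Step 3: locate the error. For a single error e at position i, S_ℓ = v_i·e·α_i^ℓ, so α_err = S_1/S_0.
  S_0^{−1} = 6^{−1} = 2 (mod 11), so α_err = 2·2 = 4 ≡ 4 = α_2. Error position i = 2.
  Consistency check: S_2/S_1 = 8·6 = 48 ≡ 4 = α_err ✓ (single-error assumption holds).
Step 4: error magnitude e = S_0/v_2 = S_0·∏_{j≠2}(α_2 − α_j) = 6·7 = 42 ≡ 9 (mod 11).
Step 5: correct position 2: c_2 = r_2 − e = 1 − 9 ≡ 3 (mod 11). Hence c = [7, 3, 8, 10, 1].
  Check: interpolating c through the α_i gives m(x) = 2 + 3·x (degree < 2) with m(α_i) = c_i for every i, so c is indeed a codeword.


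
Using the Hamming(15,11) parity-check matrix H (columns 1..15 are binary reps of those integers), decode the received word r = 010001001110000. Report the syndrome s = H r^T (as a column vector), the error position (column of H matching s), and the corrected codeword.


s = (1, 1, 0, 0)^T, error position = 12, corrected codeword c = 010001001111000

Compute s = H r^T mod 2 one row at a time:
  s_1 = 0 + 1 + 1 + 1 + 0 + 0 + 0 + 0 = 3 ≡ 1 (mod 2).
  s_2 = 0 + 0 + 1 + 0 + 0 + 0 + 0 + 0 = 1 ≡ 1 (mod 2).
  s_3 = 1 + 0 + 1 + 0 + 1 + 1 + 0 + 0 = 4 ≡ 0 (mod 2).
  s_4 = 0 + 0 + 0 + 0 + 1 + 1 + 0 + 0 = 2 ≡ 0 (mod 2).
s = (1, 1, 0, 0)^T — this equals column 12 of H (binary 1100), so error is at position 12.
Correct: flip bit 12 of r = 010001001110000 to get c = 010001001111000.


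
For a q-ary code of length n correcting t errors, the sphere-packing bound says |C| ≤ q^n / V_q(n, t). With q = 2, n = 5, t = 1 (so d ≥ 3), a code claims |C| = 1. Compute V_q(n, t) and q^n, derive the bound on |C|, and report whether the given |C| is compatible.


V_q(n, t) = 6, q^n = 32, Hamming bound = 5, |C| = 1 ≤ bound (satisfied).

Step 1: Compute V_q(n, t) = Σ_{j=0}^1 C(n, j) (q−1)^j.
  j = 0: C(5,0)·(1)^0 = 1·1 = 1.
  j = 1: C(5,1)·(1)^1 = 5·1 = 5.
  V_q(n, t) = 1 + 5 = 6.
Step 2: q^n = 2^5 = 32.
Step 3: Hamming bound ⌊q^n / V_q(n,t)⌋ = ⌊32/6⌋ = 5.
Step 4: Compare |C| = 1 to 5: satisfied.
The claimed |C| lies below the Hamming bound.


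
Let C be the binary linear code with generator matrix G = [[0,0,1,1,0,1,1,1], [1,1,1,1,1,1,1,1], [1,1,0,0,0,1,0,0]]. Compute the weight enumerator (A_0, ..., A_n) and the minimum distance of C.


Weight distribution: A_0 = 1, A_2 = 1, A_3 = 2, A_5 = 2, A_6 = 1, A_8 = 1. Minimum distance d = 2.

Enumerate all 2^3 = 8 messages m ∈ F_2^3.
For each, compute codeword c = mG in F_2^8, then tally its weight.
  m = 000 → c = 00000000, weight = 0.
  m = 100 → c = 00110111, weight = 5.
  m = 010 → c = 11111111, weight = 8.
  m = 110 → c = 11001000, weight = 3.
  m = 001 → c = 11000100, weight = 3.
  m = 101 → c = 11110011, weight = 6.
  m = 011 → c = 00111011, weight = 5.
  m = 111 → c = 00001100, weight = 2.
Tally weights:
  weight 0: 1 codewords.
  weight 2: 1 codewords.
  weight 3: 2 codewords.
  weight 5: 2 codewords.
  weight 6: 1 codewords.
  weight 8: 1 codewords.
Minimum distance d = smallest w > 0 with A_w > 0 = 2.
Sanity: Σ A_w = 8 = 2^3 = 8 ✓.


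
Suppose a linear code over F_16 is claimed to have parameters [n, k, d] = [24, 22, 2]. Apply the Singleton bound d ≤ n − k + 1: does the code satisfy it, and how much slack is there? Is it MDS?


Singleton RHS = n − k + 1 = 3, slack = 1, bound satisfied, not MDS.

Singleton bound: d ≤ n − k + 1.
Here n = 24, k = 22, so n − k + 1 = 3.
Given d = 2, check d ≤ 3: YES.
Slack = (n − k + 1) − d = 1.
The code is NOT MDS (slack = 1 > 0).
Description: the claimed parameters are [24, 22, 2]_16; such a code would be non-MDS.


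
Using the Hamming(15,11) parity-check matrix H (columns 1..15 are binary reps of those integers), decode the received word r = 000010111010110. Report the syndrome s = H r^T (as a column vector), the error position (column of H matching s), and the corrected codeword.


s = (1, 0, 1, 1)^T, error position = 11, corrected codeword c = 000010111000110

Compute s = H r^T mod 2 one row at a time:
  s_1 = 1 + 1 + 0 + 1 + 0 + 1 + 1 + 0 = 5 ≡ 1 (mod 2).
  s_2 = 0 + 1 + 0 + 1 + 0 + 1 + 1 + 0 = 4 ≡ 0 (mod 2).
  s_3 = 0 + 0 + 0 + 1 + 0 + 1 + 1 + 0 = 3 ≡ 1 (mod 2).
  s_4 = 0 + 0 + 1 + 1 + 1 + 1 + 1 + 0 = 5 ≡ 1 (mod 2).
s = (1, 0, 1, 1)^T — this equals column 11 of H (binary 1011), so error is at position 11.
Correct: flip bit 11 of r = 000010111010110 to get c = 000010111000110.


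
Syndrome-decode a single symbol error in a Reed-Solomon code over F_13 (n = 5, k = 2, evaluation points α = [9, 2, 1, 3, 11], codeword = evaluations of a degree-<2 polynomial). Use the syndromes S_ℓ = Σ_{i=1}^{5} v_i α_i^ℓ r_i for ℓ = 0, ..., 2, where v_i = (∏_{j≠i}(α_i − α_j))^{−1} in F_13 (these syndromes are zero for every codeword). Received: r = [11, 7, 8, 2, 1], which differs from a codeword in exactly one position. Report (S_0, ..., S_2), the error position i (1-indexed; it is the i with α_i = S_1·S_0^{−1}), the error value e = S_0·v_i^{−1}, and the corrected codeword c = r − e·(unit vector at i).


S = (12, 12, 12), error at position 3, error magnitude e = 9, c = [11, 7, 12, 2, 1].

Step 1: column multipliers v_i = (∏_{j≠i}(α_i − α_j))^{−1} mod 13.
  i = 1 (α = 9): (9−2)(9−1)(9−3)(9−11) = 7·8·6·(−2) = −672 ≡ 4, so v_1 = 4^{−1} = 10 (mod 13).
  i = 2 (α = 2): (2−9)(2−1)(2−3)(2−11) = (−7)·1·(−1)·(−9) = −63 ≡ 2, so v_2 = 2^{−1} = 7 (mod 13).
  i = 3 (α = 1): (1−9)(1−2)(1−3)(1−11) = (−8)·(−1)·(−2)·(−10) = 160 ≡ 4, so v_3 = 4^{−1} = 10 (mod 13).
  i = 4 (α = 3): (3−9)(3−2)(3−1)(3−11) = (−6)·1·2·(−8) = 96 ≡ 5, so v_4 = 5^{−1} = 8 (mod 13).
  i = 5 (α = 11): (11−9)(11−2)(11−1)(11−3) = 2·9·10·8 = 1440 ≡ 10, so v_5 = 10^{−1} = 4 (mod 13).
  v = [10, 7, 10, 8, 4].
Step 2: syndromes of r = [11, 7, 8, 2, 1] (all sums mod 13).
  S_0 = Σ v_i r_i = 10·11 + 7·7 + 10·8 + 8·2 + 4·1 = 259 ≡ 12.
  S_1 = Σ v_i α_i r_i = 10·9·11 + 7·2·7 + 10·1·8 + 8·3·2 + 4·11·1 = 1260 ≡ 12.
  α_i^2 mod 13 = [3, 4, 1, 9, 4].
  S_2 = Σ v_i α_i^2 r_i = 10·3·11 + 7·4·7 + 10·1·8 + 8·9·2 + 4·4·1 = 766 ≡ 12.
  S = (12, 12, 12) ≠ 0, so r is not a codeword (an error is present).
Step 3: locate the error. For a single error e at position i, S_ℓ = v_i·e·α_i^ℓ, so α_err = S_1/S_0.
  S_0^{−1} = 12^{−1} = 12 (mod 13), so α_err = 12·12 = 144 ≡ 1 = α_3. Error position i = 3.
  Consistency check: S_2/S_1 = 12·12 = 144 ≡ 1 = α_err ✓ (single-error assumption holds).
Step 4: error magnitude e = S_0/v_3 = S_0·∏_{j≠3}(α_3 − α_j) = 12·4 = 48 ≡ 9 (mod 13).
Step 5: correct position 3: c_3 = r_3 − e = 8 − 9 ≡ 12 (mod 13). Hence c = [11, 7, 12, 2, 1].
  Check: interpolating c through the α_i gives m(x) = 4 + 8·x (degree < 2) with m(α_i) = c_i for every i, so c is indeed a codeword.


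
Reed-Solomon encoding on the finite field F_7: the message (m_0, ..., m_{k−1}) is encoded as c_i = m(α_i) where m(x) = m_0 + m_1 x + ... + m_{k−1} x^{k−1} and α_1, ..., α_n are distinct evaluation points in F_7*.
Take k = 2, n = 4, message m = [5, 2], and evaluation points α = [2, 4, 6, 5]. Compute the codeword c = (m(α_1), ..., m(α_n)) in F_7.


c = [2, 6, 3, 1]

Message polynomial: m(x) = 5 + 2·x (mod 7).
For each evaluation point α_i, compute m(α_i) mod 7:
  α_1 = 2: Horner steps 2 → 2, so m(2) = 2.
  α_2 = 4: Horner steps 2 → 6, so m(4) = 6.
  α_3 = 6: Horner steps 2 → 3, so m(6) = 3.
  α_4 = 5: Horner steps 2 → 1, so m(5) = 1.
Codeword c = [2, 6, 3, 1] ∈ F_7^4.


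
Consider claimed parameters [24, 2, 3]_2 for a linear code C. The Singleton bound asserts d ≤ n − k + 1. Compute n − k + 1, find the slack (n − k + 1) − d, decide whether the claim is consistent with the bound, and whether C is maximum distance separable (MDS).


Singleton RHS = n − k + 1 = 23, slack = 20, bound satisfied, not MDS.

Singleton bound: d ≤ n − k + 1.
Here n = 24, k = 2, so n − k + 1 = 23.
Given d = 3, check d ≤ 23: YES.
Slack = (n − k + 1) − d = 20.
The code is NOT MDS (slack = 20 > 0).
Description: the claimed parameters are [24, 2, 3]_2; such a code would be non-MDS.


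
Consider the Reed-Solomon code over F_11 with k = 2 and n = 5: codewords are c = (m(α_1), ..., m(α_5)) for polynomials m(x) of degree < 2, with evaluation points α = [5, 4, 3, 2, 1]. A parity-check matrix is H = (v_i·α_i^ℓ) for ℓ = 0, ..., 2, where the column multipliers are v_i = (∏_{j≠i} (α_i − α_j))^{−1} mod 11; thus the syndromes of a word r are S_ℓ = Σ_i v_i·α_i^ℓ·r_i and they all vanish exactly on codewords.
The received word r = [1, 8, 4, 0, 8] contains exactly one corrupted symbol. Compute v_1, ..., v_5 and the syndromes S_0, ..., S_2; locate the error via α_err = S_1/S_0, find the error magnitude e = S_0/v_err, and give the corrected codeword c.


S = (6, 6, 6), error at position 5, error magnitude e = 1, c = [1, 8, 4, 0, 7].

Step 1: column multipliers v_i = (∏_{j≠i}(α_i − α_j))^{−1} mod 11.
  i = 1 (α = 5): (5−4)(5−3)(5−2)(5−1) = 1·2·3·4 = 24 ≡ 2, so v_1 = 2^{−1} = 6 (mod 11).
  i = 2 (α = 4): (4−5)(4−3)(4−2)(4−1) = (−1)·1·2·3 = −6 ≡ 5, so v_2 = 5^{−1} = 9 (mod 11).
  i = 3 (α = 3): (3−5)(3−4)(3−2)(3−1) = (−2)·(−1)·1·2 = 4 ≡ 4, so v_3 = 4^{−1} = 3 (mod 11).
  i = 4 (α = 2): (2−5)(2−4)(2−3)(2−1) = (−3)·(−2)·(−1)·1 = −6 ≡ 5, so v_4 = 5^{−1} = 9 (mod 11).
  i = 5 (α = 1): (1−5)(1−4)(1−3)(1−2) = (−4)·(−3)·(−2)·(−1) = 24 ≡ 2, so v_5 = 2^{−1} = 6 (mod 11).
  v = [6, 9, 3, 9, 6].
Step 2: syndromes of r = [1, 8, 4, 0, 8] (all sums mod 11).
  S_0 = Σ v_i r_i = 6·1 + 9·8 + 3·4 + 9·0 + 6·8 = 138 ≡ 6.
  S_1 = Σ v_i α_i r_i = 6·5·1 + 9·4·8 + 3·3·4 + 9·2·0 + 6·1·8 = 402 ≡ 6.
  α_i^2 mod 11 = [3, 5, 9, 4, 1].
  S_2 = Σ v_i α_i^2 r_i = 6·3·1 + 9·5·8 + 3·9·4 + 9·4·0 + 6·1·8 = 534 ≡ 6.
  S = (6, 6, 6) ≠ 0, so r is not a codeword (an error is present).
Step 3: locate the error. For a single error e at position i, S_ℓ = v_i·e·α_i^ℓ, so α_err = S_1/S_0.
  S_0^{−1} = 6^{−1} = 2 (mod 11), so α_err = 6·2 = 12 ≡ 1 = α_5. Error position i = 5.
  Consistency check: S_2/S_1 = 6·2 = 12 ≡ 1 = α_err ✓ (single-error assumption holds).
Step 4: error magnitude e = S_0/v_5 = S_0·∏_{j≠5}(α_5 − α_j) = 6·2 = 12 ≡ 1 (mod 11).
Step 5: correct position 5: c_5 = r_5 − e = 8 − 1 ≡ 7 (mod 11). Hence c = [1, 8, 4, 0, 7].
  Check: interpolating c through the α_i gives m(x) = 3 + 4·x (degree < 2) with m(α_i) = c_i for every i, so c is indeed a codeword.


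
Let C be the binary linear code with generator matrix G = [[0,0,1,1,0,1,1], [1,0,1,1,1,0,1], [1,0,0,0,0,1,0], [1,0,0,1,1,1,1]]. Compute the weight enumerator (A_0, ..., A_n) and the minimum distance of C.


Weight distribution: A_0 = 1, A_1 = 1, A_2 = 4, A_3 = 4, A_4 = 3, A_5 = 3. Minimum distance d = 1.

Enumerate all 2^4 = 16 messages m ∈ F_2^4.
For each, compute codeword c = mG in F_2^7, then tally its weight.
  m = 0000 → c = 0000000, weight = 0.
  m = 1000 → c = 0011011, weight = 4.
  m = 0100 → c = 1011101, weight = 5.
  m = 1100 → c = 1000110, weight = 3.
  m = 0010 → c = 1000010, weight = 2.
  m = 1010 → c = 1011001, weight = 4.
  m = 0110 → c = 0011111, weight = 5.
  m = 1110 → c = 0000100, weight = 1.
  m = 0001 → c = 1001111, weight = 5.
  m = 1001 → c = 1010100, weight = 3.
  m = 0101 → c = 0010010, weight = 2.
  m = 1101 → c = 0001001, weight = 2.
  m = 0011 → c = 0001101, weight = 3.
  m = 1011 → c = 0010110, weight = 3.
  m = 0111 → c = 1010000, weight = 2.
  m = 1111 → c = 1001011, weight = 4.
Tally weights:
  weight 0: 1 codewords.
  weight 1: 1 codewords.
  weight 2: 4 codewords.
  weight 3: 4 codewords.
  weight 4: 3 codewords.
  weight 5: 3 codewords.
Minimum distance d = smallest w > 0 with A_w > 0 = 1.
Sanity: Σ A_w = 16 = 2^4 = 16 ✓.


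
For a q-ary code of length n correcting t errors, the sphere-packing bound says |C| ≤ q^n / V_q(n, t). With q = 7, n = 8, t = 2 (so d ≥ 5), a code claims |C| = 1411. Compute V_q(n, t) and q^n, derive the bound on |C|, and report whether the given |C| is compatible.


V_q(n, t) = 1057, q^n = 5764801, Hamming bound = 5453, |C| = 1411 ≤ bound (satisfied).

Step 1: Compute V_q(n, t) = Σ_{j=0}^2 C(n, j) (q−1)^j.
  j = 0: C(8,0)·(6)^0 = 1·1 = 1.
  j = 1: C(8,1)·(6)^1 = 8·6 = 48.
  j = 2: C(8,2)·(6)^2 = 28·36 = 1008.
  V_q(n, t) = 1 + 48 + 1008 = 1057.
Step 2: q^n = 7^8 = 5764801.
Step 3: Hamming bound ⌊q^n / V_q(n,t)⌋ = ⌊5764801/1057⌋ = 5453.
Step 4: Compare |C| = 1411 to 5453: satisfied.
The claimed |C| lies below the Hamming bound.
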